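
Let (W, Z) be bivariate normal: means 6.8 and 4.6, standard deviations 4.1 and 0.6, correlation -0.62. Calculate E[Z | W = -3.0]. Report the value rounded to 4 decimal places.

For a bivariate normal, E[Z | W=x] = μ_Z + ρ·(σ_Z/σ_W)·(x − μ_W).
E[Z | W=-3.0] = 4.6 + (-0.62)·(0.6/4.1)·(-3.0 − (6.8)) = 4.6 + (-0.090732)·(-9.8) = 5.4892.

5.4892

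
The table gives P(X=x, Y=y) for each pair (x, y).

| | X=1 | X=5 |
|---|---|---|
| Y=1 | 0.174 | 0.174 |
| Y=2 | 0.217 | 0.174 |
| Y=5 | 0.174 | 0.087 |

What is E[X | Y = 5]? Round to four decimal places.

P(Y = 5) = 0.261.
Σ X·P over the event = 1·(0.174) + 5·(0.087) = 0.609.
E[X | Y = 5] = (0.609) / (0.261) = 2.3333.

2.3333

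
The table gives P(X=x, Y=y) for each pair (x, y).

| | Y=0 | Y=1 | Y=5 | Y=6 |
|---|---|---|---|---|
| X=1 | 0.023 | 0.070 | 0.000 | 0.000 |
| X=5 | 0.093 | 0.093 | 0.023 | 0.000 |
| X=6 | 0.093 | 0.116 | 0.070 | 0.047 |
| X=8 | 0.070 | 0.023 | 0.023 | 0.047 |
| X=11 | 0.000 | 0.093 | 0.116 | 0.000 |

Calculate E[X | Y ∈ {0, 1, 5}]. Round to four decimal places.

6.6656

P(Y ∈ {0, 1, 5}) = 0.906.
Summing X·P(X=x,Y=y) over the conditioning event gives 6.039.
E[X | Y ∈ {0, 1, 5}] = (6.039) / (0.906) = 6.6656.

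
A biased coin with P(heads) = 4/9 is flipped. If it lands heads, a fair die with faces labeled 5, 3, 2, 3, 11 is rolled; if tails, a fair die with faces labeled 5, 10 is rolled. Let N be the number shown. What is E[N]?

E[N | heads] = (5+3+2+3+11)/5 = 24/5.
E[N | tails] = (5+10)/2 = 15/2.
By the law of total expectation,
E[N] = (4/9)·(24/5) + (5/9)·(15/2) = 63/10.

63/10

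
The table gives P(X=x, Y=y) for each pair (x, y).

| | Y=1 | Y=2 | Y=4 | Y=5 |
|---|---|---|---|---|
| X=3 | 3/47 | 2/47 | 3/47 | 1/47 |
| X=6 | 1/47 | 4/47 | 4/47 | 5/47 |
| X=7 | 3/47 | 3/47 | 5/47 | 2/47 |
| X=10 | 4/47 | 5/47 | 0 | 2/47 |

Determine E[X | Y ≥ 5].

67/10

P(Y ≥ 5) = 10/47.
Σ X·P over the event = 3·(1/47) + 6·(5/47) + 7·(2/47) + 10·(2/47) = 67/47.
E[X | Y ≥ 5] = (67/47) / (10/47) = 67/10.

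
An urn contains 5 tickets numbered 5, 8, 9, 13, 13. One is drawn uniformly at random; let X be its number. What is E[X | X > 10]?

13

P(X > 10) = 2/5.
Σ over the event: 13·2/5 = 26/5.
E[X | X > 10] = (26/5) / (2/5) = 13.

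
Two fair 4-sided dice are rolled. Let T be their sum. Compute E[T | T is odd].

5

P(T is odd) = 1/2.
Σ over the event: 3·1/8 + 5·1/4 + 7·1/8 = 5/2.
E[T | T is odd] = (5/2) / (1/2) = 5.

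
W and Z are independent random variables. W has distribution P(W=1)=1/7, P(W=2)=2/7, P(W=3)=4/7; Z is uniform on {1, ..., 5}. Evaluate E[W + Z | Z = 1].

24/7

P(Z = 1) = 1/5.
Summing (W+Z)·P(x,y) over outcomes with Z = 1 gives 24/35.
E[W + Z | Z = 1] = (24/35) / (1/5) = 24/7.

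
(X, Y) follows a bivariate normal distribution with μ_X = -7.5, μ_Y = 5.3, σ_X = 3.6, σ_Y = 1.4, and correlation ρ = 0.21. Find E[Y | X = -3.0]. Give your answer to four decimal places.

5.6675

E[Y | X=x] = μ_Y + ρ(σ_Y/σ_X)(x − μ_X) for jointly normal variables.
E[Y | X=-3.0] = 5.3 + (0.21)·(1.4/3.6)·(-3.0 − (-7.5)) = 5.3 + (0.081667)·(4.5) = 5.6675.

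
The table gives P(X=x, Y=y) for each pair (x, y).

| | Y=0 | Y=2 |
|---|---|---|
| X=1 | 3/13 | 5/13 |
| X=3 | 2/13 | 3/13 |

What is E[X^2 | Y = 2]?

4

P(Y = 2) = 8/13.
Σ X^2·P over the event = 1·(5/13) + 9·(3/13) = 32/13.
E[X^2 | Y = 2] = (32/13) / (8/13) = 4.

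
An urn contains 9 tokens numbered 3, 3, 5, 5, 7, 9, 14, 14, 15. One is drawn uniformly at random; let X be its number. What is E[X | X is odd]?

P(X is odd) = 7/9.
Σ over the event: 3·2/9 + 5·2/9 + 7·1/9 + 9·1/9 + 15·1/9 = 47/9.
E[X | X is odd] = (47/9) / (7/9) = 47/7.

47/7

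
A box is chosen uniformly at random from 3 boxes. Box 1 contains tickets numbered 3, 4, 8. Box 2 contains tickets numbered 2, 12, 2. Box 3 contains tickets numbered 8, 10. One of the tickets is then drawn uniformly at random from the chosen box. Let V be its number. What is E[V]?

E[V | box 1] = (3+4+8)/3 = 5.
E[V | box 2] = (2+12+2)/3 = 16/3.
E[V | box 3] = (8+10)/2 = 9.
By the law of total expectation,
E[V] = (1/3)·(5) + (1/3)·(16/3) + (1/3)·(9) = 58/9.

58/9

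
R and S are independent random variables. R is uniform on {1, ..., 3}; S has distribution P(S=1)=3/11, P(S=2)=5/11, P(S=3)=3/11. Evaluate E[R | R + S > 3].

P(R + S > 3) = 2/3.
Summing R·P(x,y) over outcomes with R + S > 3 gives 52/33.
E[R | R + S > 3] = (52/33) / (2/3) = 26/11.

26/11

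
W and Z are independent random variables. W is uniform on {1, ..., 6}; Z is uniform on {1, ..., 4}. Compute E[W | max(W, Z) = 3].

12/5

Outcomes with max(W, Z) = 3: (1,3), (2,3), (3,1), (3,2), (3,3), each with probability 1/24.
E[W | max(W, Z) = 3] = (1 + 2 + 3 + 3 + 3) / 5 = 12/5.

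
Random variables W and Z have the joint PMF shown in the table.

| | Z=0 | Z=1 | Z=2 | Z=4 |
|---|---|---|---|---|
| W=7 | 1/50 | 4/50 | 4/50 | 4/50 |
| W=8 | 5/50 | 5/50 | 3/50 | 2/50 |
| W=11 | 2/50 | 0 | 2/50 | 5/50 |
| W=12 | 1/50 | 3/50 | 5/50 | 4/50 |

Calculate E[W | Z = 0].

9

P(Z = 0) = 9/50.
Summing W·P(W=x,Z=y) over the conditioning event gives 81/50.
E[W | Z = 0] = (81/50) / (9/50) = 9.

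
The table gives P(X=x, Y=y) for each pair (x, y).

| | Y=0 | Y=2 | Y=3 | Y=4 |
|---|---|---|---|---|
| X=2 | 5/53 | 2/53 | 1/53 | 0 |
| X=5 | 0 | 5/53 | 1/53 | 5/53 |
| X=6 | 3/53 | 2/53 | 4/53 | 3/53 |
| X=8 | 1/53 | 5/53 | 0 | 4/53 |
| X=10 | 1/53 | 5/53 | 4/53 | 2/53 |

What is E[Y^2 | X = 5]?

P(X = 5) = 11/53.
Summing Y^2·P(X=x,Y=y) over the conditioning event gives 109/53.
E[Y^2 | X = 5] = (109/53) / (11/53) = 109/11.

109/11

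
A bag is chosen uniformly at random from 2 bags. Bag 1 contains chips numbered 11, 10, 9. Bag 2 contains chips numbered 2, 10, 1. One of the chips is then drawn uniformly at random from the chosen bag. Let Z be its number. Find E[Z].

E[Z | bag 1] = (11+10+9)/3 = 10.
E[Z | bag 2] = (2+10+1)/3 = 13/3.
By the law of total expectation,
E[Z] = (1/2)·(10) + (1/2)·(13/3) = 43/6.

43/6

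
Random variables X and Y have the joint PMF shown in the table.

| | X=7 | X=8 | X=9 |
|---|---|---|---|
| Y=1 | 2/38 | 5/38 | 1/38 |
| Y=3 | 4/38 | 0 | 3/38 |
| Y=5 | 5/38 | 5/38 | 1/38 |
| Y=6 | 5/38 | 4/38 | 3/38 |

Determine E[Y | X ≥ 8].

87/22

P(X ≥ 8) = 11/19.
Summing Y·P(X=x,Y=y) over the conditioning event gives 87/38.
E[Y | X ≥ 8] = (87/38) / (11/19) = 87/22.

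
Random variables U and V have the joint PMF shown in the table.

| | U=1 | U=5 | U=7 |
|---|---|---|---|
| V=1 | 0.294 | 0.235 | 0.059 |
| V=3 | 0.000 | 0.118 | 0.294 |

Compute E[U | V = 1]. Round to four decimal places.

3.2007

P(V = 1) = 0.588.
Σ U·P over the event = 1·(0.294) + 5·(0.235) + 7·(0.059) = 1.882.
E[U | V = 1] = (1.882) / (0.588) = 3.2007.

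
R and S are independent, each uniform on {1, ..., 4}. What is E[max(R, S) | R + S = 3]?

2

Outcomes with R + S = 3: (1,2), (2,1), each with probability 1/16.
E[max(R, S) | R + S = 3] = (2 + 2) / 2 = 2.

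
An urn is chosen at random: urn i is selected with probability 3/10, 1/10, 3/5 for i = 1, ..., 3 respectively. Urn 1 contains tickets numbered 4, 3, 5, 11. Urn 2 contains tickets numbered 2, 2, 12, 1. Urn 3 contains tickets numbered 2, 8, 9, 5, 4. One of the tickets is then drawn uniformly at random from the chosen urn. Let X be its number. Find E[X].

551/100

E[X | urn 1] = (4+3+5+11)/4 = 23/4.
E[X | urn 2] = (2+2+12+1)/4 = 17/4.
E[X | urn 3] = (2+8+9+5+4)/5 = 28/5.
E[X] = (3/10)·(23/4) + (1/10)·(17/4) + (3/5)·(28/5) = 551/100.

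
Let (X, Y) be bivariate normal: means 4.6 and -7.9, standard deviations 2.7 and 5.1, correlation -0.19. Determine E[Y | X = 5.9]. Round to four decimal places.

For a bivariate normal, E[Y | X=x] = μ_Y + ρ·(σ_Y/σ_X)·(x − μ_X).
E[Y | X=5.9] = -7.9 + (-0.19)·(5.1/2.7)·(5.9 − (4.6)) = -7.9 + (-0.35889)·(1.3) = -8.3666.

-8.3666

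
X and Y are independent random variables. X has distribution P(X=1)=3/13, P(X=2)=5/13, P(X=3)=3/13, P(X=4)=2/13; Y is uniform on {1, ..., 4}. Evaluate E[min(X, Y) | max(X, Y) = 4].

42/19

P(max(X, Y) = 4) = 19/52.
Summing min(X,Y)·P(x,y) over outcomes with max(X, Y) = 4 gives 21/26.
E[min(X, Y) | max(X, Y) = 4] = (21/26) / (19/52) = 42/19.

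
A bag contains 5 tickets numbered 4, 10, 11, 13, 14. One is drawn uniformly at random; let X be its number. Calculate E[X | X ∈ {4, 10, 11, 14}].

P(X ∈ {4, 10, 11, 14}) = 4/5.
Σ over the event: 4·1/5 + 10·1/5 + 11·1/5 + 14·1/5 = 39/5.
E[X | X ∈ {4, 10, 11, 14}] = (39/5) / (4/5) = 39/4.

39/4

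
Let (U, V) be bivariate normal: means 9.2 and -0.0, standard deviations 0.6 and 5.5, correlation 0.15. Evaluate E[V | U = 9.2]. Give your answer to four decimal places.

0.0000

E[V | U=x] = μ_V + ρ(σ_V/σ_U)(x − μ_U) for jointly normal variables.
E[V | U=9.2] = -0.0 + (0.15)·(5.5/0.6)·(9.2 − (9.2)) = -0.0 + (1.375)·(0) = 0.0000.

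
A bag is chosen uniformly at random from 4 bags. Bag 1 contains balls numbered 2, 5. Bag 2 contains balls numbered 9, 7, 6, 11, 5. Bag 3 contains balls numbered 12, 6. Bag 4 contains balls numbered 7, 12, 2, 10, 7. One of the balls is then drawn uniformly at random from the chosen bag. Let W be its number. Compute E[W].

E[W | bag 1] = (2+5)/2 = 7/2.
E[W | bag 2] = (9+7+6+11+5)/5 = 38/5.
E[W | bag 3] = (12+6)/2 = 9.
E[W | bag 4] = (7+12+2+10+7)/5 = 38/5.
E[W] = (1/4)·(7/2) + (1/4)·(38/5) + (1/4)·(9) + (1/4)·(38/5) = 277/40.

277/40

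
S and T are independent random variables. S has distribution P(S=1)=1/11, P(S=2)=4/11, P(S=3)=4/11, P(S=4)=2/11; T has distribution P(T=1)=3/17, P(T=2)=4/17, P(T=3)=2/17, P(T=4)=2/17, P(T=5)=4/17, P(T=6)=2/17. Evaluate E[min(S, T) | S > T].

P(S > T) = 58/187.
Summing min(S,T)·P(x,y) over outcomes with S > T gives 90/187.
E[min(S, T) | S > T] = (90/187) / (58/187) = 45/29.

45/29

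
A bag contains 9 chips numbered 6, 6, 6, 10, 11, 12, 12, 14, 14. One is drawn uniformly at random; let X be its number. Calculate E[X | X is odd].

P(X is odd) = 1/9.
Σ over the event: 11·1/9 = 11/9.
E[X | X is odd] = (11/9) / (1/9) = 11.

11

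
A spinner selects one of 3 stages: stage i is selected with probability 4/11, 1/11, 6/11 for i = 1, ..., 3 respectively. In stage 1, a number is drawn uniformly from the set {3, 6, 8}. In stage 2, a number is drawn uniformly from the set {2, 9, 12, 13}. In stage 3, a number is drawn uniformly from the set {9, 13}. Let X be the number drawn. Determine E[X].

293/33

E[X | stage 1] = (3+6+8)/3 = 17/3.
E[X | stage 2] = (2+9+12+13)/4 = 9.
E[X | stage 3] = (9+13)/2 = 11.
E[X] = (4/11)·(17/3) + (1/11)·(9) + (6/11)·(11) = 293/33.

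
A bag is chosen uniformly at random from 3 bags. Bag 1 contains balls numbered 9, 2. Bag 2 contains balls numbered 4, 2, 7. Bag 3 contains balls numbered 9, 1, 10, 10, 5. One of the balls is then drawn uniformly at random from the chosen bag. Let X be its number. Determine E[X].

E[X | bag 1] = (9+2)/2 = 11/2.
E[X | bag 2] = (4+2+7)/3 = 13/3.
E[X | bag 3] = (9+1+10+10+5)/5 = 7.
By the law of total expectation,
E[X] = (1/3)·(11/2) + (1/3)·(13/3) + (1/3)·(7) = 101/18.

101/18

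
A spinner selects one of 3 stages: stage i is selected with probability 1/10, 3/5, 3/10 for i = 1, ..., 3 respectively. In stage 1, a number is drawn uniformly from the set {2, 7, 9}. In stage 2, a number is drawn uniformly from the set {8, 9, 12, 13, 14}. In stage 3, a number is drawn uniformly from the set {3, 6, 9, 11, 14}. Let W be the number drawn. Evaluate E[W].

99/10

E[W | stage 1] = (2+7+9)/3 = 6.
E[W | stage 2] = (8+9+12+13+14)/5 = 56/5.
E[W | stage 3] = (3+6+9+11+14)/5 = 43/5.
E[W] = (1/10)·(6) + (3/5)·(56/5) + (3/10)·(43/5) = 99/10.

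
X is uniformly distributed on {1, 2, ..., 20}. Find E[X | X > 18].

39/2

Given X > 18, X is equally likely to be any of {19, 20}.
E[X | X > 18] = (19 + 20) / 2 = 39/2.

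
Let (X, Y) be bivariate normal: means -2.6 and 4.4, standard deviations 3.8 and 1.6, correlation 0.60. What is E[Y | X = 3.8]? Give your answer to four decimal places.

6.0168

For a bivariate normal, E[Y | X=x] = μ_Y + ρ·(σ_Y/σ_X)·(x − μ_X).
E[Y | X=3.8] = 4.4 + (0.60)·(1.6/3.8)·(3.8 − (-2.6)) = 4.4 + (0.25263)·(6.4) = 6.0168.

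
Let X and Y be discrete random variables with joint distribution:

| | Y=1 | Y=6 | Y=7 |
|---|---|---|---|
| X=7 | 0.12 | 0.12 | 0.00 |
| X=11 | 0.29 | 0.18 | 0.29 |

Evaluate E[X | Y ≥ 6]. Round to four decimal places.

10.1864

P(Y ≥ 6) = 0.59.
Σ X·P over the event = 7·(0.12) + 11·(0.18) + 11·(0.29) = 6.01.
E[X | Y ≥ 6] = (6.01) / (0.59) = 10.1864.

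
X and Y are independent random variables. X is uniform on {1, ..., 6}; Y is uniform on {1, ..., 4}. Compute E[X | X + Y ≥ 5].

P(X + Y ≥ 5) = 3/4.
Summing X·P(x,y) over outcomes with X + Y ≥ 5 gives 37/12.
E[X | X + Y ≥ 5] = (37/12) / (3/4) = 37/9.

37/9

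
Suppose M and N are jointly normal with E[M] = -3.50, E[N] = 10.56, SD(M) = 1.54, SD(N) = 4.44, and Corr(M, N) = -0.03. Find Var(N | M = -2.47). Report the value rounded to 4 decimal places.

For a bivariate normal, Var(N | M=x) = σ_N²(1 − ρ²).
Var(N | M=-2.47) = (4.44)²·(1 − (-0.03)²) = 19.7136·0.9991 = 19.6959.

19.6959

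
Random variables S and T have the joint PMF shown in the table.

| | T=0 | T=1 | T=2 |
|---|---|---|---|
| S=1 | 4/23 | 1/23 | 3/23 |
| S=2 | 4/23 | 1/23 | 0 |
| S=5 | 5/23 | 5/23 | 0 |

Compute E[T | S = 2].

P(S = 2) = 5/23.
Σ T·P over the event = 0·(4/23) + 1·(1/23) = 1/23.
E[T | S = 2] = (1/23) / (5/23) = 1/5.

1/5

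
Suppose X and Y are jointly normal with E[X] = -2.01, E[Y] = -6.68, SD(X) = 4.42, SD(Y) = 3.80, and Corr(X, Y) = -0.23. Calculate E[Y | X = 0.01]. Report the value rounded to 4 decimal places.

The regression of Y on X has slope ρ·σ_Y/σ_X and passes through (μ_X, μ_Y).
E[Y | X=0.01] = -6.68 + (-0.23)·(3.80/4.42)·(0.01 − (-2.01)) = -6.68 + (-0.19774)·(2.02) = -7.0794.

-7.0794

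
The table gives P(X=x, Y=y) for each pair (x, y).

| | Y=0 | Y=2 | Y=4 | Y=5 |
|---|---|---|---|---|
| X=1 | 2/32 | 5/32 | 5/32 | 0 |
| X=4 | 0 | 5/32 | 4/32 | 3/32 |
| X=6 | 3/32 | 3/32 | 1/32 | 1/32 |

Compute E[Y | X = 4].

41/12

P(X = 4) = 3/8.
Σ Y·P over the event = 2·(5/32) + 4·(4/32) + 5·(3/32) = 41/32.
E[Y | X = 4] = (41/32) / (3/8) = 41/12.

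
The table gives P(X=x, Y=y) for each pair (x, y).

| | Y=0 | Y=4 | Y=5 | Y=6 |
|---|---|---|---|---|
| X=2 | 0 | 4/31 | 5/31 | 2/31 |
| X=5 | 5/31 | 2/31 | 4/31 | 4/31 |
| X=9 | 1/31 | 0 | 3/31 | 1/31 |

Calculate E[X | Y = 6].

P(Y = 6) = 7/31.
Σ X·P over the event = 2·(2/31) + 5·(4/31) + 9·(1/31) = 33/31.
E[X | Y = 6] = (33/31) / (7/31) = 33/7.

33/7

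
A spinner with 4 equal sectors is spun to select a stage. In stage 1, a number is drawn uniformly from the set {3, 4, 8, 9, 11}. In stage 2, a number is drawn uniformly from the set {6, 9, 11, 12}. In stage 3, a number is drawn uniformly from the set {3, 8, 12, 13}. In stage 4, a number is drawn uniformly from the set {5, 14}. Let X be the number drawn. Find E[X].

E[X | stage 1] = (3+4+8+9+11)/5 = 7.
E[X | stage 2] = (6+9+11+12)/4 = 19/2.
E[X | stage 3] = (3+8+12+13)/4 = 9.
E[X | stage 4] = (5+14)/2 = 19/2.
By the law of total expectation,
E[X] = (1/4)·(7) + (1/4)·(19/2) + (1/4)·(9) + (1/4)·(19/2) = 35/4.

35/4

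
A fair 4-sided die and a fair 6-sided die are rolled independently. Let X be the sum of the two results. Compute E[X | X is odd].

P(X is odd) = 1/2.
Σ over the event: 3·1/12 + 5·1/6 + 7·1/6 + 9·1/12 = 3.
E[X | X is odd] = (3) / (1/2) = 6.

6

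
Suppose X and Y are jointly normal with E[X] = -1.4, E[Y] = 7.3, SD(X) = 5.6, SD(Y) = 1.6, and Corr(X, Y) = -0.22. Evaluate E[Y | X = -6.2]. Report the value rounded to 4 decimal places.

The regression of Y on X has slope ρ·σ_Y/σ_X and passes through (μ_X, μ_Y).
E[Y | X=-6.2] = 7.3 + (-0.22)·(1.6/5.6)·(-6.2 − (-1.4)) = 7.3 + (-0.062857)·(-4.8) = 7.6017.

7.6017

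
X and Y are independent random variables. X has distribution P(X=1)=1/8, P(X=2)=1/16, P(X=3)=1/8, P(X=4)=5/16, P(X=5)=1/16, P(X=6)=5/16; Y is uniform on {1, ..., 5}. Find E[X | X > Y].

P(X > Y) = 49/80.
Summing X·P(x,y) over outcomes with X > Y gives 61/20.
E[X | X > Y] = (61/20) / (49/80) = 244/49.

244/49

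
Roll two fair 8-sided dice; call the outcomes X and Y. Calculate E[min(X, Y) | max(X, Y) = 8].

64/15

P(max(X, Y) = 8) = 15/64.
Summing min(X,Y)·P(x,y) over outcomes with max(X, Y) = 8 gives 1.
E[min(X, Y) | max(X, Y) = 8] = (1) / (15/64) = 64/15.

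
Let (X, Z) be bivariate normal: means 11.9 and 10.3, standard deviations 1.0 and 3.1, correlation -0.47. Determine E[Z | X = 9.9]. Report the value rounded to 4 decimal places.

E[Z | X=x] = μ_Z + ρ(σ_Z/σ_X)(x − μ_X) for jointly normal variables.
E[Z | X=9.9] = 10.3 + (-0.47)·(3.1/1.0)·(9.9 − (11.9)) = 10.3 + (-1.457)·(-2) = 13.2140.

13.2140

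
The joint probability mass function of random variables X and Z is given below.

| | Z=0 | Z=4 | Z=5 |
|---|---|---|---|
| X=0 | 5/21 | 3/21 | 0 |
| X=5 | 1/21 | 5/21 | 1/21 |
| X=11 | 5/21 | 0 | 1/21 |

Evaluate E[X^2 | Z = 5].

73

P(Z = 5) = 2/21.
Σ X^2·P over the event = 25·(1/21) + 121·(1/21) = 146/21.
E[X^2 | Z = 5] = (146/21) / (2/21) = 73.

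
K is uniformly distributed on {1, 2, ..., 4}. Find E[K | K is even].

Given K is even, K is equally likely to be any of {2, 4}.
E[K | K is even] = (2 + 4) / 2 = 3.

3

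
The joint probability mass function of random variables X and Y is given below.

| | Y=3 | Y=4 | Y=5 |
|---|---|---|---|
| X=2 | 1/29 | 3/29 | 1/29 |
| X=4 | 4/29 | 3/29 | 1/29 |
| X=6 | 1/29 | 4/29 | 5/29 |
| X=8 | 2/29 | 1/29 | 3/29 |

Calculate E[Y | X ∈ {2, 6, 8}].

P(X ∈ {2, 6, 8}) = 21/29.
Summing Y·P(X=x,Y=y) over the conditioning event gives 89/29.
E[Y | X ∈ {2, 6, 8}] = (89/29) / (21/29) = 89/21.

89/21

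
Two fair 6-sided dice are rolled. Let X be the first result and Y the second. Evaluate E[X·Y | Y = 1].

P(Y = 1) = 1/6.
Summing XY·P(x,y) over outcomes with Y = 1 gives 7/12.
E[X·Y | Y = 1] = (7/12) / (1/6) = 7/2.

7/2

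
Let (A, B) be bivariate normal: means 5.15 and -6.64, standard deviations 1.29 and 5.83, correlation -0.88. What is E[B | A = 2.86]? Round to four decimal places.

2.4675

The regression of B on A has slope ρ·σ_B/σ_A and passes through (μ_A, μ_B).
E[B | A=2.86] = -6.64 + (-0.88)·(5.83/1.29)·(2.86 − (5.15)) = -6.64 + (-3.977054)·(-2.29) = 2.4675.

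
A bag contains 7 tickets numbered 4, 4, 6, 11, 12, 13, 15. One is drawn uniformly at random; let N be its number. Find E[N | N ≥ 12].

P(N ≥ 12) = 3/7.
Σ over the event: 12·1/7 + 13·1/7 + 15·1/7 = 40/7.
E[N | N ≥ 12] = (40/7) / (3/7) = 40/3.

40/3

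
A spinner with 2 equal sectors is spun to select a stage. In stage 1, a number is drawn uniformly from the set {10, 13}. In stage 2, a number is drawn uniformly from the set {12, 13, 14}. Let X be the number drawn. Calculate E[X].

E[X | stage 1] = (10+13)/2 = 23/2.
E[X | stage 2] = (12+13+14)/3 = 13.
By the law of total expectation,
E[X] = (1/2)·(23/2) + (1/2)·(13) = 49/4.

49/4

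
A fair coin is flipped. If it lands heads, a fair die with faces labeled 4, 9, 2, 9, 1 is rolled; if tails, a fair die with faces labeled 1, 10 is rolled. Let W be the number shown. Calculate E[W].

E[W | heads] = (4+9+2+9+1)/5 = 5.
E[W | tails] = (1+10)/2 = 11/2.
E[W] = (1/2)·(5) + (1/2)·(11/2) = 21/4.

21/4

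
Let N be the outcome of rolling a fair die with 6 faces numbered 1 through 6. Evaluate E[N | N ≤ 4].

Given N ≤ 4, N is equally likely to be any of {1, 2, 3, 4}.
E[N | N ≤ 4] = (1 + 2 + 3 + 4) / 4 = 5/2.

5/2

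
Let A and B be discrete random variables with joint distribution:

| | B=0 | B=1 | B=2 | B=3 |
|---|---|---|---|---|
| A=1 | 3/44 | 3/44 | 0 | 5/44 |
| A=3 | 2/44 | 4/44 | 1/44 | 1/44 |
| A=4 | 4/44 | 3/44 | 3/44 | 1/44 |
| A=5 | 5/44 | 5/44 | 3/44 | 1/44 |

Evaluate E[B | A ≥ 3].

P(A ≥ 3) = 3/4.
Summing B·P(A=x,B=y) over the conditioning event gives 35/44.
E[B | A ≥ 3] = (35/44) / (3/4) = 35/33.

35/33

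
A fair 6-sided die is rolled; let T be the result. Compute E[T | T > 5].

6

Given T > 5, T is equally likely to be any of {6}.
E[T | T > 5] = (6) / 1 = 6.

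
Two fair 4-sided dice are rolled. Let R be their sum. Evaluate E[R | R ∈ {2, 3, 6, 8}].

P(R ∈ {2, 3, 6, 8}) = 7/16.
Σ over the event: 2·1/16 + 3·1/8 + 6·3/16 + 8·1/16 = 17/8.
E[R | R ∈ {2, 3, 6, 8}] = (17/8) / (7/16) = 34/7.

34/7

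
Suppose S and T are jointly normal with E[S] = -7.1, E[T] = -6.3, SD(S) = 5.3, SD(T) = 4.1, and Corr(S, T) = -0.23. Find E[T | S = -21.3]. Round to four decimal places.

-3.7735

The regression of T on S has slope ρ·σ_T/σ_S and passes through (μ_S, μ_T).
E[T | S=-21.3] = -6.3 + (-0.23)·(4.1/5.3)·(-21.3 − (-7.1)) = -6.3 + (-0.17792)·(-14.2) = -3.7735.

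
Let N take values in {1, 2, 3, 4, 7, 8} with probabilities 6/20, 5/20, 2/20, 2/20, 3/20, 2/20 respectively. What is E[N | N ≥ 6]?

37/5

P(N ≥ 6) = 1/4.
Σ over the event: 7·3/20 + 8·1/10 = 37/20.
E[N | N ≥ 6] = (37/20) / (1/4) = 37/5.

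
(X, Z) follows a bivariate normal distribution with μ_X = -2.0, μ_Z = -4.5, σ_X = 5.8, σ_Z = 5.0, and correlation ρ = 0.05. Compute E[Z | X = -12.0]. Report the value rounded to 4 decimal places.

E[Z | X=x] = μ_Z + ρ(σ_Z/σ_X)(x − μ_X) for jointly normal variables.
E[Z | X=-12.0] = -4.5 + (0.05)·(5.0/5.8)·(-12.0 − (-2.0)) = -4.5 + (0.043103)·(-10) = -4.9310.

-4.9310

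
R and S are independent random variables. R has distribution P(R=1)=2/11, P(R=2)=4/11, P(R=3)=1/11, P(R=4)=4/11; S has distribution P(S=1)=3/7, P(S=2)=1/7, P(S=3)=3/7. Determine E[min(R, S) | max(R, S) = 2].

11/9

P(max(R, S) = 2) = 18/77.
Summing min(R,S)·P(x,y) over outcomes with max(R, S) = 2 gives 2/7.
E[min(R, S) | max(R, S) = 2] = (2/7) / (18/77) = 11/9.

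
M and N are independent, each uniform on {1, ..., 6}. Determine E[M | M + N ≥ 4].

P(M + N ≥ 4) = 11/12.
Summing M·P(x,y) over outcomes with M + N ≥ 4 gives 61/18.
E[M | M + N ≥ 4] = (61/18) / (11/12) = 122/33.

122/33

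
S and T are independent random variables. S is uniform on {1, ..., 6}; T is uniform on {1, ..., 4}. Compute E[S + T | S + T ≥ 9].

28/3

Outcomes with S + T ≥ 9: (5,4), (6,3), (6,4), each with probability 1/24.
E[S + T | S + T ≥ 9] = (9 + 9 + 10) / 3 = 28/3.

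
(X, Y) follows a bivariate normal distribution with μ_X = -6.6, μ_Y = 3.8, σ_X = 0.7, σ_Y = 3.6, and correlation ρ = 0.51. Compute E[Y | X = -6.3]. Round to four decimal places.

4.5869

For a bivariate normal, E[Y | X=x] = μ_Y + ρ·(σ_Y/σ_X)·(x − μ_X).
E[Y | X=-6.3] = 3.8 + (0.51)·(3.6/0.7)·(-6.3 − (-6.6)) = 3.8 + (2.6229)·(0.3) = 4.5869.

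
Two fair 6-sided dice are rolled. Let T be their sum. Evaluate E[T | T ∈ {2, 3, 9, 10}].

37/5

P(T ∈ {2, 3, 9, 10}) = 5/18.
Σ over the event: 2·1/36 + 3·1/18 + 9·1/9 + 10·1/12 = 37/18.
E[T | T ∈ {2, 3, 9, 10}] = (37/18) / (5/18) = 37/5.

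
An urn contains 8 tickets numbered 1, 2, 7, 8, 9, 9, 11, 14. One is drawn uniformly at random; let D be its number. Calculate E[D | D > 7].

51/5

P(D > 7) = 5/8.
Σ over the event: 8·1/8 + 9·1/4 + 11·1/8 + 14·1/8 = 51/8.
E[D | D > 7] = (51/8) / (5/8) = 51/5.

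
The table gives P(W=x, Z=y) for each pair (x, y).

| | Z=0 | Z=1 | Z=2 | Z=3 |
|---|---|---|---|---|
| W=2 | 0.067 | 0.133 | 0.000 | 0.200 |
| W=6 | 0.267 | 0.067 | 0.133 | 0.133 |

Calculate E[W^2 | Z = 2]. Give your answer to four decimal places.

36.0000

P(Z = 2) = 0.133.
Σ W^2·P over the event = 36·(0.133) = 4.788.
E[W^2 | Z = 2] = (4.788) / (0.133) = 36.0000.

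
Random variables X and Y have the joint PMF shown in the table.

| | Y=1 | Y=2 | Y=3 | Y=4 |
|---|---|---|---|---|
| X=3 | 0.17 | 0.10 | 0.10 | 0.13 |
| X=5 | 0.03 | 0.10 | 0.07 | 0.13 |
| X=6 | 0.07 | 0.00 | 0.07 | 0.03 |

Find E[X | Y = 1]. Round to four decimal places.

P(Y = 1) = 0.27.
Summing X·P(X=x,Y=y) over the conditioning event gives 1.08.
E[X | Y = 1] = (1.08) / (0.27) = 4.0000.

4.0000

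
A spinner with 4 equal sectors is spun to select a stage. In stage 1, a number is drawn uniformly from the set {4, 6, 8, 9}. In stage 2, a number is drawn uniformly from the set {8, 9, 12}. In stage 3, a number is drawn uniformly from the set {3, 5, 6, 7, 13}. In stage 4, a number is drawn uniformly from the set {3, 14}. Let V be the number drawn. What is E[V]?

1903/240

E[V | stage 1] = (4+6+8+9)/4 = 27/4.
E[V | stage 2] = (8+9+12)/3 = 29/3.
E[V | stage 3] = (3+5+6+7+13)/5 = 34/5.
E[V | stage 4] = (3+14)/2 = 17/2.
E[V] = (1/4)·(27/4) + (1/4)·(29/3) + (1/4)·(34/5) + (1/4)·(17/2) = 1903/240.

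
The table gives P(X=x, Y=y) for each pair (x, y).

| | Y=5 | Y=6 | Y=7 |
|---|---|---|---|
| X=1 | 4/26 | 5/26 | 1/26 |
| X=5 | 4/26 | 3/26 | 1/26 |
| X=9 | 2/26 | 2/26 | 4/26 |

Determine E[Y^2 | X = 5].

257/8

P(X = 5) = 4/13.
Summing Y^2·P(X=x,Y=y) over the conditioning event gives 257/26.
E[Y^2 | X = 5] = (257/26) / (4/13) = 257/8.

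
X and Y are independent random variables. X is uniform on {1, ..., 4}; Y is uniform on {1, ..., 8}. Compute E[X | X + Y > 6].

25/9

P(X + Y > 6) = 9/16.
Summing X·P(x,y) over outcomes with X + Y > 6 gives 25/16.
E[X | X + Y > 6] = (25/16) / (9/16) = 25/9.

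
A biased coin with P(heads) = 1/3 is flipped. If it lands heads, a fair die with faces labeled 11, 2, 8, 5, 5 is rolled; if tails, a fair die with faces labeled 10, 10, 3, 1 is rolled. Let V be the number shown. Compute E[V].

E[V | heads] = (11+2+8+5+5)/5 = 31/5.
E[V | tails] = (10+10+3+1)/4 = 6.
E[V] = (1/3)·(31/5) + (2/3)·(6) = 91/15.

91/15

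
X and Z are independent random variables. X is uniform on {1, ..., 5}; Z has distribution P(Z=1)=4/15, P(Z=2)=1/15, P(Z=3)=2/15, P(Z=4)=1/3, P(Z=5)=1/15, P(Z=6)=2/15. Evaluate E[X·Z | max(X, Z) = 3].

54/11

P(max(X, Z) = 3) = 11/75.
Summing XZ·P(x,y) over outcomes with max(X, Z) = 3 gives 18/25.
E[X·Z | max(X, Z) = 3] = (18/25) / (11/75) = 54/11.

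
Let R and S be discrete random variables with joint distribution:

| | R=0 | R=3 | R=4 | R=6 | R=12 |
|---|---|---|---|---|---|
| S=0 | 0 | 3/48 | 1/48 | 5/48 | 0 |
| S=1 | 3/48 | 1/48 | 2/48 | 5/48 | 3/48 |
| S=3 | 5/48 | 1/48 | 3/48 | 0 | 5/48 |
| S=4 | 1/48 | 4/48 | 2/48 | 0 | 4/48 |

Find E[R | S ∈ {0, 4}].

P(S ∈ {0, 4}) = 5/12.
Σ R·P over the event = 0·(1/48) + 3·(3/48) + 3·(4/48) + 4·(1/48) + 4·(2/48) + 6·(5/48) + 12·(4/48) = 37/16.
E[R | S ∈ {0, 4}] = (37/16) / (5/12) = 111/20.

111/20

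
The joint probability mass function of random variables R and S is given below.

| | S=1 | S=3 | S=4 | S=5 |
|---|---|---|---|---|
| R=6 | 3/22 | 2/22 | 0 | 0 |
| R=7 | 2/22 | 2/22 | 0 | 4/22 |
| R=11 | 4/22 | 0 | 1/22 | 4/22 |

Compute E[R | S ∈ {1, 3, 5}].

58/7

P(S ∈ {1, 3, 5}) = 21/22.
Σ R·P over the event = 6·(3/22) + 6·(2/22) + 7·(2/22) + 7·(2/22) + 7·(4/22) + 11·(4/22) + 11·(4/22) = 87/11.
E[R | S ∈ {1, 3, 5}] = (87/11) / (21/22) = 58/7.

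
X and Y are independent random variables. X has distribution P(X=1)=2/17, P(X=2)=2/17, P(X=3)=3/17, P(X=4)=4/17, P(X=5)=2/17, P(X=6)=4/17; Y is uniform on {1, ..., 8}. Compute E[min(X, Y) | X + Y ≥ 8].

P(X + Y ≥ 8) = 41/68.
Summing min(X,Y)·P(x,y) over outcomes with X + Y ≥ 8 gives 157/68.
E[min(X, Y) | X + Y ≥ 8] = (157/68) / (41/68) = 157/41.

157/41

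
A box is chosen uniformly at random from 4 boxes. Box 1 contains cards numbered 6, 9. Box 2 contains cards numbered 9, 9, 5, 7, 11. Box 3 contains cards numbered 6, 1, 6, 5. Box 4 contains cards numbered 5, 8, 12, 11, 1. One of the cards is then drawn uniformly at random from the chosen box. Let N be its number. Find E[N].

E[N | box 1] = (6+9)/2 = 15/2.
E[N | box 2] = (9+9+5+7+11)/5 = 41/5.
E[N | box 3] = (6+1+6+5)/4 = 9/2.
E[N | box 4] = (5+8+12+11+1)/5 = 37/5.
By the law of total expectation,
E[N] = (1/4)·(15/2) + (1/4)·(41/5) + (1/4)·(9/2) + (1/4)·(37/5) = 69/10.

69/10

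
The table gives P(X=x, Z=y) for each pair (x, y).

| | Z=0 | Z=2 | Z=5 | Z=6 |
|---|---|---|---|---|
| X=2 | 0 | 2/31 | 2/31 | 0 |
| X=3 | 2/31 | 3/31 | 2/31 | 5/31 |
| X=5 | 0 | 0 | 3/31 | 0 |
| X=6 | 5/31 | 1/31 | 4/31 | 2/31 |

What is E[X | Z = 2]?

P(Z = 2) = 6/31.
Σ X·P over the event = 2·(2/31) + 3·(3/31) + 6·(1/31) = 19/31.
E[X | Z = 2] = (19/31) / (6/31) = 19/6.

19/6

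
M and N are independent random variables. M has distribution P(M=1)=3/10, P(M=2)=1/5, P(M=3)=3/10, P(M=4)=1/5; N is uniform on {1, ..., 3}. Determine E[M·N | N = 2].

P(N = 2) = 1/3.
Summing MN·P(x,y) over outcomes with N = 2 gives 8/5.
E[M·N | N = 2] = (8/5) / (1/3) = 24/5.

24/5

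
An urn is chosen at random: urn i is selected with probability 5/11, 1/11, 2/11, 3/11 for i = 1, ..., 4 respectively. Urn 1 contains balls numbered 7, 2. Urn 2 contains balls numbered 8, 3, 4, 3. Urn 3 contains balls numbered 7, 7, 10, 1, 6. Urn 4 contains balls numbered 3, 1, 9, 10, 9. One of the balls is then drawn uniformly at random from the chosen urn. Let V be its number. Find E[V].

E[V | urn 1] = (7+2)/2 = 9/2.
E[V | urn 2] = (8+3+4+3)/4 = 9/2.
E[V | urn 3] = (7+7+10+1+6)/5 = 31/5.
E[V | urn 4] = (3+1+9+10+9)/5 = 32/5.
E[V] = (5/11)·(9/2) + (1/11)·(9/2) + (2/11)·(31/5) + (3/11)·(32/5) = 293/55.

293/55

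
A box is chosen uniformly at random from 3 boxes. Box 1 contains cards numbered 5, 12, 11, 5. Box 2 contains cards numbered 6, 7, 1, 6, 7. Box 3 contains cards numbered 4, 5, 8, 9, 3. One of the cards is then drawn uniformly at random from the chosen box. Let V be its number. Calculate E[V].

389/60

E[V | box 1] = (5+12+11+5)/4 = 33/4.
E[V | box 2] = (6+7+1+6+7)/5 = 27/5.
E[V | box 3] = (4+5+8+9+3)/5 = 29/5.
E[V] = (1/3)·(33/4) + (1/3)·(27/5) + (1/3)·(29/5) = 389/60.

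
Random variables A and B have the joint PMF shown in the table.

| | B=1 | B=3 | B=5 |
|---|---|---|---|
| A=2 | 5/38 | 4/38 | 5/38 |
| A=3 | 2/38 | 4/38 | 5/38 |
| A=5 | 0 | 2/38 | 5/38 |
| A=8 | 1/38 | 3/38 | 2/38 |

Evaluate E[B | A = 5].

31/7

P(A = 5) = 7/38.
Σ B·P over the event = 3·(2/38) + 5·(5/38) = 31/38.
E[B | A = 5] = (31/38) / (7/38) = 31/7.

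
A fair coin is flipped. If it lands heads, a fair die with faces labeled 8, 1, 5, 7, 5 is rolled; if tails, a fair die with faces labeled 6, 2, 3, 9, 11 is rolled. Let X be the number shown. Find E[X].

57/10

E[X | heads] = (8+1+5+7+5)/5 = 26/5.
E[X | tails] = (6+2+3+9+11)/5 = 31/5.
E[X] = (1/2)·(26/5) + (1/2)·(31/5) = 57/10.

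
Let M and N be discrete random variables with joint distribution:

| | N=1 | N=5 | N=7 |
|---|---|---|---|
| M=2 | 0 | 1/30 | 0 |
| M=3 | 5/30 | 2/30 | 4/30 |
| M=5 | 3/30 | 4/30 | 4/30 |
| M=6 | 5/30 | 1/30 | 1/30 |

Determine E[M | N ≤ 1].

60/13

P(N ≤ 1) = 13/30.
Σ M·P over the event = 3·(5/30) + 5·(3/30) + 6·(5/30) = 2.
E[M | N ≤ 1] = (2) / (13/30) = 60/13.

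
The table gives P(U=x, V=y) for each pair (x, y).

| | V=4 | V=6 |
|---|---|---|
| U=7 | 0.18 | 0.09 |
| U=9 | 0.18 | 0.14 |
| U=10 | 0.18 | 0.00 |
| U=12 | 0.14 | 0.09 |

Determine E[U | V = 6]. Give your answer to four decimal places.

P(V = 6) = 0.32.
Σ U·P over the event = 7·(0.09) + 9·(0.14) + 12·(0.09) = 2.97.
E[U | V = 6] = (2.97) / (0.32) = 9.2813.

9.2813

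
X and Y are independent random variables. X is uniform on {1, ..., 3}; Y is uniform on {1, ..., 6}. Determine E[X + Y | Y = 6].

P(Y = 6) = 1/6.
Summing (X+Y)·P(x,y) over outcomes with Y = 6 gives 4/3.
E[X + Y | Y = 6] = (4/3) / (1/6) = 8.

8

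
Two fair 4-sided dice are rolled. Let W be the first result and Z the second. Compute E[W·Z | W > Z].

35/6

P(W > Z) = 3/8.
Summing WZ·P(x,y) over outcomes with W > Z gives 35/16.
E[W·Z | W > Z] = (35/16) / (3/8) = 35/6.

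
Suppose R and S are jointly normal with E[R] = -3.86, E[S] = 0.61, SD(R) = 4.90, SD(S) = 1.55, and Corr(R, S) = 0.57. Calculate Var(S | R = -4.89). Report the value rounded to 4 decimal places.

1.6219

For a bivariate normal, Var(S | R=x) = σ_S²(1 − ρ²).
Var(S | R=-4.89) = (1.55)²·(1 − (0.57)²) = 2.4025·0.6751 = 1.6219.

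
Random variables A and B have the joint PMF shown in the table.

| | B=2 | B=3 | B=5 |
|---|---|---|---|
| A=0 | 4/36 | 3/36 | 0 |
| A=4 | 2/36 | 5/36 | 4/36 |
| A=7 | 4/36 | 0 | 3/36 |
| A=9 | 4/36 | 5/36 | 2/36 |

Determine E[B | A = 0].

17/7

P(A = 0) = 7/36.
Σ B·P over the event = 2·(4/36) + 3·(3/36) = 17/36.
E[B | A = 0] = (17/36) / (7/36) = 17/7.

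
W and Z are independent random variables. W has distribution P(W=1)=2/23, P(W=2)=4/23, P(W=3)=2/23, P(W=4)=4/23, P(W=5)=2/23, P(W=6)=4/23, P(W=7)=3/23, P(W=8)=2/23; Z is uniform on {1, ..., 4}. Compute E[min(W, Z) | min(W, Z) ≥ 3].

P(min(W, Z) ≥ 3) = 17/46.
Summing min(W,Z)·P(x,y) over outcomes with min(W, Z) ≥ 3 gives 117/92.
E[min(W, Z) | min(W, Z) ≥ 3] = (117/92) / (17/46) = 117/34.

117/34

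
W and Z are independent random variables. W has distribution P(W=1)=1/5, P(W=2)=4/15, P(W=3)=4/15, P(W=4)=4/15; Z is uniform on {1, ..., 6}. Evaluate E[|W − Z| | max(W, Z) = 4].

P(max(W, Z) = 4) = 3/10.
Summing |W−Z|·P(x,y) over outcomes with max(W, Z) = 4 gives 1/2.
E[|W − Z| | max(W, Z) = 4] = (1/2) / (3/10) = 5/3.

5/3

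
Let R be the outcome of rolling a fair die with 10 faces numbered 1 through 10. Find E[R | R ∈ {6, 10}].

P(R ∈ {6, 10}) = 1/5.
Σ over the event: 6·1/10 + 10·1/10 = 8/5.
E[R | R ∈ {6, 10}] = (8/5) / (1/5) = 8.

8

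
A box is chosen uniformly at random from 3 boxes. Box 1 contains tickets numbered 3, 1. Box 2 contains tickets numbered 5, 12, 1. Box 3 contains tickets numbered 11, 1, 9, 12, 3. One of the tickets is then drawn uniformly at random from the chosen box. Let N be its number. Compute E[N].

E[N | box 1] = (3+1)/2 = 2.
E[N | box 2] = (5+12+1)/3 = 6.
E[N | box 3] = (11+1+9+12+3)/5 = 36/5.
By the law of total expectation,
E[N] = (1/3)·(2) + (1/3)·(6) + (1/3)·(36/5) = 76/15.

76/15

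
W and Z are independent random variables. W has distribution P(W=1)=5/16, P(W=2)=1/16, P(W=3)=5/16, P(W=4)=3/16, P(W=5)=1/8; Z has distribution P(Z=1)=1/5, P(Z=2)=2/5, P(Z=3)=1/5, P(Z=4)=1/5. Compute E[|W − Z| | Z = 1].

P(Z = 1) = 1/5.
Summing |W−Z|·P(x,y) over outcomes with Z = 1 gives 7/20.
E[|W − Z| | Z = 1] = (7/20) / (1/5) = 7/4.

7/4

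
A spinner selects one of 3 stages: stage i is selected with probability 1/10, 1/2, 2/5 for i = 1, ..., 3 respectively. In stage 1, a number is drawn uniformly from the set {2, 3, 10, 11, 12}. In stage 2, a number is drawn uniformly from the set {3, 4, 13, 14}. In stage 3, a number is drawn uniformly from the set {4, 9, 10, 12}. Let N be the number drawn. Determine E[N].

851/100

E[N | stage 1] = (2+3+10+11+12)/5 = 38/5.
E[N | stage 2] = (3+4+13+14)/4 = 17/2.
E[N | stage 3] = (4+9+10+12)/4 = 35/4.
By the law of total expectation,
E[N] = (1/10)·(38/5) + (1/2)·(17/2) + (2/5)·(35/4) = 851/100.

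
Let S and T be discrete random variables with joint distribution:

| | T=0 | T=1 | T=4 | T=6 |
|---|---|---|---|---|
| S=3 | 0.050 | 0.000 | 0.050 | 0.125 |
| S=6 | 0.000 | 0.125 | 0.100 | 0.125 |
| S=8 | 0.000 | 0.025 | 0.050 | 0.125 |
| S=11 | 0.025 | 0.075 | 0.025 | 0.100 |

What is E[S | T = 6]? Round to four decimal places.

6.7895

P(T = 6) = 0.475.
Σ S·P over the event = 3·(0.125) + 6·(0.125) + 8·(0.125) + 11·(0.100) = 3.225.
E[S | T = 6] = (3.225) / (0.475) = 6.7895.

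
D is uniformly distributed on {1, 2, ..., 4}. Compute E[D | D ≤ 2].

Given D ≤ 2, D is equally likely to be any of {1, 2}.
E[D | D ≤ 2] = (1 + 2) / 2 = 3/2.

3/2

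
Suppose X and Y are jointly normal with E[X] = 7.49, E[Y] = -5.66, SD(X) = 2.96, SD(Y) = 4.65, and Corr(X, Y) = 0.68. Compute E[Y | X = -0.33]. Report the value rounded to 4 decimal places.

-14.0137

E[Y | X=x] = μ_Y + ρ(σ_Y/σ_X)(x − μ_X) for jointly normal variables.
E[Y | X=-0.33] = -5.66 + (0.68)·(4.65/2.96)·(-0.33 − (7.49)) = -5.66 + (1.068243)·(-7.82) = -14.0137.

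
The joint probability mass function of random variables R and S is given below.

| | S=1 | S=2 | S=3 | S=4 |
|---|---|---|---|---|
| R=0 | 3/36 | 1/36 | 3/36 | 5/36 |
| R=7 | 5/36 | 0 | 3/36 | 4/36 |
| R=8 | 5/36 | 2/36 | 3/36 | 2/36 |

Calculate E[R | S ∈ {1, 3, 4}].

P(S ∈ {1, 3, 4}) = 11/12.
Summing R·P(R=x,S=y) over the conditioning event gives 41/9.
E[R | S ∈ {1, 3, 4}] = (41/9) / (11/12) = 164/33.

164/33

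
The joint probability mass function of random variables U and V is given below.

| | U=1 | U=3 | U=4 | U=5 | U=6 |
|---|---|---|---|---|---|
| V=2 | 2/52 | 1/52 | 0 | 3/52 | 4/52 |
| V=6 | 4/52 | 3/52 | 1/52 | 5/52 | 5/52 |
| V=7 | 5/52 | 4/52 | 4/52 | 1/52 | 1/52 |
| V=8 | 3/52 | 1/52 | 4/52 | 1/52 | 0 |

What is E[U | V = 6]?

P(V = 6) = 9/26.
Σ U·P over the event = 1·(4/52) + 3·(3/52) + 4·(1/52) + 5·(5/52) + 6·(5/52) = 18/13.
E[U | V = 6] = (18/13) / (9/26) = 4.

4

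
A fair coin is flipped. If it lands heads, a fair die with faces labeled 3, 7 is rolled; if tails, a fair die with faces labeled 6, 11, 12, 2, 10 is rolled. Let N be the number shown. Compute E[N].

E[N | heads] = (3+7)/2 = 5.
E[N | tails] = (6+11+12+2+10)/5 = 41/5.
By the law of total expectation,
E[N] = (1/2)·(5) + (1/2)·(41/5) = 33/5.

33/5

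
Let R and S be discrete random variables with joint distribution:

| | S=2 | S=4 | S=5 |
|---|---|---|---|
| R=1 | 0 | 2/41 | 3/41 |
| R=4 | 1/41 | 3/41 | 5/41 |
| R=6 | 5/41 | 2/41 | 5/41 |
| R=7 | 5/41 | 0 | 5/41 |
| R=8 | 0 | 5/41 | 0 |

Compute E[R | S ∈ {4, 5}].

77/15

P(S ∈ {4, 5}) = 30/41.
Σ R·P over the event = 1·(2/41) + 1·(3/41) + 4·(3/41) + 4·(5/41) + 6·(2/41) + 6·(5/41) + 7·(5/41) + 8·(5/41) = 154/41.
E[R | S ∈ {4, 5}] = (154/41) / (30/41) = 77/15.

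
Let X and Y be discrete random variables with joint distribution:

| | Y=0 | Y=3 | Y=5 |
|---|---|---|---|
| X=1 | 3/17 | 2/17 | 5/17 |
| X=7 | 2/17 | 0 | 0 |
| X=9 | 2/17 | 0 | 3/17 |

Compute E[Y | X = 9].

3

P(X = 9) = 5/17.
Σ Y·P over the event = 0·(2/17) + 5·(3/17) = 15/17.
E[Y | X = 9] = (15/17) / (5/17) = 3.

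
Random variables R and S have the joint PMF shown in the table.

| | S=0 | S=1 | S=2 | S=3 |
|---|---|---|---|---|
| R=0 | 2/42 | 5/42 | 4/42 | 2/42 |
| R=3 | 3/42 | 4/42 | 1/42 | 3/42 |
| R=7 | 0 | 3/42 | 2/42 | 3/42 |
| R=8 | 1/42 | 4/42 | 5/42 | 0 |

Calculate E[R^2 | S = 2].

427/12

P(S = 2) = 2/7.
Σ R^2·P over the event = 0·(4/42) + 9·(1/42) + 49·(2/42) + 64·(5/42) = 61/6.
E[R^2 | S = 2] = (61/6) / (2/7) = 427/12.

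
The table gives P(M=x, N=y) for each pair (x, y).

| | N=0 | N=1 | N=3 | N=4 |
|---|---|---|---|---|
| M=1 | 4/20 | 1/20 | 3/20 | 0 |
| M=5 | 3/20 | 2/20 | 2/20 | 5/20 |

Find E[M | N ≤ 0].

19/7

P(N ≤ 0) = 7/20.
Σ M·P over the event = 1·(4/20) + 5·(3/20) = 19/20.
E[M | N ≤ 0] = (19/20) / (7/20) = 19/7.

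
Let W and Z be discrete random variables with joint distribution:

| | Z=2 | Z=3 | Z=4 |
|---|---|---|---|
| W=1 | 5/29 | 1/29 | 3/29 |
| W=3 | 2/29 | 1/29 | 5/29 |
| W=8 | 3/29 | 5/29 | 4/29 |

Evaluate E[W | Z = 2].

P(Z = 2) = 10/29.
Σ W·P over the event = 1·(5/29) + 3·(2/29) + 8·(3/29) = 35/29.
E[W | Z = 2] = (35/29) / (10/29) = 7/2.

7/2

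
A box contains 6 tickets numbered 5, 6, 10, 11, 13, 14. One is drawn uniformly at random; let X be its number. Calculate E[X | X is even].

10

P(X is even) = 1/2.
Σ over the event: 6·1/6 + 10·1/6 + 14·1/6 = 5.
E[X | X is even] = (5) / (1/2) = 10.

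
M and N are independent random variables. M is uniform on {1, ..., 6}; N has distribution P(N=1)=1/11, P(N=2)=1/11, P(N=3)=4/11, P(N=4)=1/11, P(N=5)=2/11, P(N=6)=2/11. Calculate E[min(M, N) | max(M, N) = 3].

27/14

P(max(M, N) = 3) = 7/33.
Summing min(M,N)·P(x,y) over outcomes with max(M, N) = 3 gives 9/22.
E[min(M, N) | max(M, N) = 3] = (9/22) / (7/33) = 27/14.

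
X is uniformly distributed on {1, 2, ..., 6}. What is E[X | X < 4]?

Given X < 4, X is equally likely to be any of {1, 2, 3}.
E[X | X < 4] = (1 + 2 + 3) / 3 = 2.

2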